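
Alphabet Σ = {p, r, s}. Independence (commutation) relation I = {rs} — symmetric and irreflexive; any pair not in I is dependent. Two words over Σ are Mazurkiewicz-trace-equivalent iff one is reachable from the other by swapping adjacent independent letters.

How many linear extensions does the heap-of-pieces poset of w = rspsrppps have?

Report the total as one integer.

#0=r has no predecessor
#1=s has no predecessor
#2=p depends on [0:r, 1:s]
#3=s depends on [2:p]
#4=r depends on [2:p]
#5=p depends on [3:s, 4:r]
#6=p depends on [5:p]
#7=p depends on [6:p]
#8=s depends on [7:p]
sources: [0:r, 1:s]
N(rest) = Σ N(rest − s) over sources s of rest; N(one piece) = 1:
  size 1 → [8]=1
  size 2 → [7,8]=1
  size 3 → [6,7,8]=1
  size 4 → [5,6,7,8]=1
  size 5 → [3,5,6,7,8]=1  [4,5,6,7,8]=1
  size 6 → [3,4,5,6,7,8]=2
  size 7 → [2,3,4,5,6,7,8]=2
  first=0(r) contributes 2
  first=1(s) contributes 2
|[w]| = 4

4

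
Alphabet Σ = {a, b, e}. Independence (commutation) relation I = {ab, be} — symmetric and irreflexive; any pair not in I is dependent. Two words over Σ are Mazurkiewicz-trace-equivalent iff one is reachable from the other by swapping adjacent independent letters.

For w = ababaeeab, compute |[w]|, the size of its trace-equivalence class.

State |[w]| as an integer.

84

drop 0:a onto floor
drop 1:b onto floor
drop 2:a onto {0:a}
drop 3:b onto {1:b}
drop 4:a onto {2:a}
drop 5:e onto {4:a}
drop 6:e onto {5:e}
drop 7:a onto {6:e}
drop 8:b onto {3:b}
ground layer = {0:a, 1:b}
drop-orders for the pieces not yet dropped (sum over which currently-grounded one goes next):
  1 to go: {7} 1  {8} 1
  2 to go: {3,8} 1  {6,7} 1  {7,8} 2
  3 to go: {1,3,8} 1  {3,7,8} 3  {5,6,7} 1  {6,7,8} 3
  4 to go: {1,3,7,8} 4  {3,6,7,8} 6  {4,5,6,7} 1  {5,6,7,8} 4
  5 to go: {1,3,6,7,8} 10  {2,4,5,6,7} 1  {3,5,6,7,8} 10  {4,5,6,7,8} 5
  6 to go: {0,2,4,5,6,7} 1  {1,3,5,6,7,8} 20  {2,4,5,6,7,8} 6  {3,4,5,6,7,8} 15
  7 to go: {0,2,4,5,6,7,8} 7  {1,3,4,5,6,7,8} 35  {2,3,4,5,6,7,8} 21
  if 0:a drops first: 56 orders
  if 1:b drops first: 28 orders
heap linearizations: 84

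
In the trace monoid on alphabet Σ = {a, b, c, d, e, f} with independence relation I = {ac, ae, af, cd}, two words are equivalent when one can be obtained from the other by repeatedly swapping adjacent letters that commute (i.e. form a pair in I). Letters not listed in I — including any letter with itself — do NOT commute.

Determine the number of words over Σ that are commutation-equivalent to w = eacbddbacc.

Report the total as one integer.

drop 0:e onto floor
drop 1:a onto floor
drop 2:c onto {0:e}
drop 3:b onto {1:a, 2:c}
drop 4:d onto {3:b}
drop 5:d onto {4:d}
drop 6:b onto {5:d}
drop 7:a onto {6:b}
drop 8:c onto {6:b}
drop 9:c onto {8:c}
ground layer = {0:e, 1:a}
drop-orders for the pieces not yet dropped (sum over which currently-grounded one goes next):
  1 to go: {7} 1  {9} 1
  2 to go: {7,9} 2  {8,9} 1
  3 to go: {7,8,9} 3
  4 to go: {6,7,8,9} 3
  5 to go: {5,6,7,8,9} 3
  6 to go: {4,5,6,7,8,9} 3
  7 to go: {3,4,5,6,7,8,9} 3
  8 to go: {1,3,4,5,6,7,8,9} 3  {2,3,4,5,6,7,8,9} 3
  if 0:e drops first: 6 orders
  if 1:a drops first: 3 orders
heap linearizations: 9

9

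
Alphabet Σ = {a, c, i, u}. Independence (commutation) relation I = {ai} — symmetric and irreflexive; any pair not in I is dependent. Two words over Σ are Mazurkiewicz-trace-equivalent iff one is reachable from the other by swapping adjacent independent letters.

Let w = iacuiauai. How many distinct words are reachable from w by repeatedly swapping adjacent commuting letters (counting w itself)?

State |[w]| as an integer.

0(i) covers ∅
1(a) covers ∅
2(c) covers 0:i, 1:a
3(u) covers 2:c
4(i) covers 3:u
5(a) covers 3:u
6(u) covers 4:i, 5:a
7(a) covers 6:u
8(i) covers 6:u
floor of heap: 0:i, 1:a
completions by unplaced set U, small U first (add the entries for U minus each lowest piece of U):
  |U|=1: {7}:1  {8}:1
  |U|=2: {7,8}:2
  |U|=3: {6,7,8}:2
  |U|=4: {4,6,7,8}:2  {5,6,7,8}:2
  |U|=5: {4,5,6,7,8}:4
  |U|=6: {3,4,5,6,7,8}:4
  |U|=7: {2,3,4,5,6,7,8}:4
  start at 0(i): 4
  start at 1(a): 4
sum over floor = 8

8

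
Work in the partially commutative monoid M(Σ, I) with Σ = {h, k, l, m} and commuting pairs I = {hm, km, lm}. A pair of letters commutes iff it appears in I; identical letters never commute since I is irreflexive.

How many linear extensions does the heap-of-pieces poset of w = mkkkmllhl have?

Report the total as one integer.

piece 0:m — minimal
piece 1:k — minimal
piece 2:k rests on {1:k}
piece 3:k rests on {2:k}
piece 4:m rests on {0:m}
piece 5:l rests on {3:k}
piece 6:l rests on {5:l}
piece 7:h rests on {6:l}
piece 8:l rests on {7:h}
minimal pieces: {0:m, 1:k}
ways to finish when only these pieces remain (= sum over removing one remaining piece with nothing left below it):
  1 left: {4}→1  {8}→1
  2 left: {0,4}→1  {4,8}→2  {7,8}→1
  3 left: {0,4,8}→3  {4,7,8}→3  {6,7,8}→1
  4 left: {0,4,7,8}→6  {4,6,7,8}→4  {5,6,7,8}→1
  5 left: {0,4,6,7,8}→10  {3,5,6,7,8}→1  {4,5,6,7,8}→5
  6 left: {0,4,5,6,7,8}→15  {2,3,5,6,7,8}→1  {3,4,5,6,7,8}→6
  7 left: {0,3,4,5,6,7,8}→21  {1,2,3,5,6,7,8}→1  {2,3,4,5,6,7,8}→7
  placing 0:m first → 8 extensions
  placing 1:k first → 28 extensions
total linear extensions = 36

36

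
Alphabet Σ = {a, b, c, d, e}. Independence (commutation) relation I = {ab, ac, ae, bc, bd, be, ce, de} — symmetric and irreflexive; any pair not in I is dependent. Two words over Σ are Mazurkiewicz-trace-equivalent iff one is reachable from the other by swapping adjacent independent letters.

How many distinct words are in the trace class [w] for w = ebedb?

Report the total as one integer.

30

0(e) covers ∅
1(b) covers ∅
2(e) covers 0:e
3(d) covers ∅
4(b) covers 1:b
floor of heap: 0:e, 1:b, 3:d
completions by unplaced set U, small U first (add the entries for U minus each lowest piece of U):
  |U|=1: {2}:1  {3}:1  {4}:1
  |U|=2: {0,2}:1  {1,4}:1  {2,3}:2  {2,4}:2  {3,4}:2
  |U|=3: {0,2,3}:3  {0,2,4}:3  {1,2,4}:3  {1,3,4}:3  {2,3,4}:6
  start at 0(e): 12
  start at 1(b): 12
  start at 3(d): 6
sum over floor = 30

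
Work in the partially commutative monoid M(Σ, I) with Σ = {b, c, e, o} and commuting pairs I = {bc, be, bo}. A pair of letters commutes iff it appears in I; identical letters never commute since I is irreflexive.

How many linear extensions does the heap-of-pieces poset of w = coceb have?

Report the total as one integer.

5

#0=c has no predecessor
#1=o depends on [0:c]
#2=c depends on [1:o]
#3=e depends on [2:c]
#4=b has no predecessor
sources: [0:c, 4:b]
N(rest) = Σ N(rest − s) over sources s of rest; N(one piece) = 1:
  size 1 → [3]=1  [4]=1
  size 2 → [2,3]=1  [3,4]=2
  size 3 → [1,2,3]=1  [2,3,4]=3
  first=0(c) contributes 4
  first=4(b) contributes 1
|[w]| = 5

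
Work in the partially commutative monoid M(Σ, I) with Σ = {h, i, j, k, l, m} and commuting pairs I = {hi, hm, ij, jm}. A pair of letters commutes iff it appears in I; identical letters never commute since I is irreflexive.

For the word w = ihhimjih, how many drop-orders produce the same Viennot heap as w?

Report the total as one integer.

70

#0=i has no predecessor
#1=h has no predecessor
#2=h depends on [1:h]
#3=i depends on [0:i]
#4=m depends on [3:i]
#5=j depends on [2:h]
#6=i depends on [4:m]
#7=h depends on [5:j]
sources: [0:i, 1:h]
N(rest) = Σ N(rest − s) over sources s of rest; N(one piece) = 1:
  size 1 → [6]=1  [7]=1
  size 2 → [4,6]=1  [5,7]=1  [6,7]=2
  size 3 → [2,5,7]=1  [3,4,6]=1  [4,6,7]=3  [5,6,7]=3
  size 4 → [0,3,4,6]=1  [1,2,5,7]=1  [2,5,6,7]=4  [3,4,6,7]=4  [4,5,6,7]=6
  size 5 → [0,3,4,6,7]=5  [1,2,5,6,7]=5  [2,4,5,6,7]=10  [3,4,5,6,7]=10
  size 6 → [0,3,4,5,6,7]=15  [1,2,4,5,6,7]=15  [2,3,4,5,6,7]=20
  first=0(i) contributes 35
  first=1(h) contributes 35
|[w]| = 70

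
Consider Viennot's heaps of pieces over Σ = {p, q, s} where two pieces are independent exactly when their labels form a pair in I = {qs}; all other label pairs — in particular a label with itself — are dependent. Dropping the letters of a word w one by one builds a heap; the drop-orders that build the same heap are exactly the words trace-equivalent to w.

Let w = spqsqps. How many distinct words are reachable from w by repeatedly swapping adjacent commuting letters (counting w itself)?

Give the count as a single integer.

3

#0=s has no predecessor
#1=p depends on [0:s]
#2=q depends on [1:p]
#3=s depends on [1:p]
#4=q depends on [2:q]
#5=p depends on [3:s, 4:q]
#6=s depends on [5:p]
sources: [0:s]
N(rest) = Σ N(rest − s) over sources s of rest; N(one piece) = 1:
  size 1 → [6]=1
  size 2 → [5,6]=1
  size 3 → [3,5,6]=1  [4,5,6]=1
  size 4 → [2,4,5,6]=1  [3,4,5,6]=2
  size 5 → [2,3,4,5,6]=3
  first=0(s) contributes 3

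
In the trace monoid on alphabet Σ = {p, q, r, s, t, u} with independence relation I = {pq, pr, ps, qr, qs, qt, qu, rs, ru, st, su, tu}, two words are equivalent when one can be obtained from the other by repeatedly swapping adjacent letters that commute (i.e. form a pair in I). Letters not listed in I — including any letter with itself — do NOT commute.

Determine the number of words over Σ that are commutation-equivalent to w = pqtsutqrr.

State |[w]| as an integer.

1260

#0=p has no predecessor
#1=q has no predecessor
#2=t depends on [0:p]
#3=s has no predecessor
#4=u depends on [0:p]
#5=t depends on [2:t]
#6=q depends on [1:q]
#7=r depends on [5:t]
#8=r depends on [7:r]
sources: [0:p, 1:q, 3:s]
N(rest) = Σ N(rest − s) over sources s of rest; N(one piece) = 1:
  size 1 → [3]=1  [4]=1  [6]=1  [8]=1
  size 2 → [1,6]=1  [3,4]=2  [3,6]=2  [3,8]=2  [4,6]=2  [4,8]=2  [6,8]=2  [7,8]=1
  size 3 → [1,3,6]=3  [1,4,6]=3  [1,6,8]=3  [3,4,6]=6  [3,4,8]=6  [3,6,8]=6  [3,7,8]=3  [4,6,8]=6  [4,7,8]=3  [5,7,8]=1  [6,7,8]=3
  size 4 → [1,3,4,6]=12  [1,3,6,8]=12  [1,4,6,8]=12  [1,6,7,8]=6  [2,5,7,8]=1  [3,4,6,8]=24  [3,4,7,8]=12  [3,5,7,8]=4  [3,6,7,8]=12  [4,5,7,8]=4  [4,6,7,8]=12  [5,6,7,8]=4
  size 5 → [1,3,4,6,8]=60  [1,3,6,7,8]=30  [1,4,6,7,8]=30  [1,5,6,7,8]=10  [2,3,5,7,8]=5  [2,4,5,7,8]=5  [2,5,6,7,8]=5  [3,4,5,7,8]=20  [3,4,6,7,8]=60  [3,5,6,7,8]=20  [4,5,6,7,8]=20
  size 6 → [0,2,4,5,7,8]=5  [1,2,5,6,7,8]=15  [1,3,4,6,7,8]=180  [1,3,5,6,7,8]=60  [1,4,5,6,7,8]=60  [2,3,4,5,7,8]=30  [2,3,5,6,7,8]=30  [2,4,5,6,7,8]=30  [3,4,5,6,7,8]=120
  size 7 → [0,2,3,4,5,7,8]=35  [0,2,4,5,6,7,8]=35  [1,2,3,5,6,7,8]=105  [1,2,4,5,6,7,8]=105  [1,3,4,5,6,7,8]=420  [2,3,4,5,6,7,8]=210
  first=0(p) contributes 840
  first=1(q) contributes 280
  first=3(s) contributes 140
|[w]| = 1260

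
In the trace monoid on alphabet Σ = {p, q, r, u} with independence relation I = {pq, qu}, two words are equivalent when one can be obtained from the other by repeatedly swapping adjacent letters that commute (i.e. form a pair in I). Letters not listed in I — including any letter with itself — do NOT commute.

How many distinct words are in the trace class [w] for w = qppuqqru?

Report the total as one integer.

20

piece 0:q — minimal
piece 1:p — minimal
piece 2:p rests on {1:p}
piece 3:u rests on {2:p}
piece 4:q rests on {0:q}
piece 5:q rests on {4:q}
piece 6:r rests on {3:u, 5:q}
piece 7:u rests on {6:r}
minimal pieces: {0:q, 1:p}
ways to finish when only these pieces remain (= sum over removing one remaining piece with nothing left below it):
  1 left: {7}→1
  2 left: {6,7}→1
  3 left: {3,6,7}→1  {5,6,7}→1
  4 left: {2,3,6,7}→1  {3,5,6,7}→2  {4,5,6,7}→1
  5 left: {0,4,5,6,7}→1  {1,2,3,6,7}→1  {2,3,5,6,7}→3  {3,4,5,6,7}→3
  6 left: {0,3,4,5,6,7}→4  {1,2,3,5,6,7}→4  {2,3,4,5,6,7}→6
  placing 0:q first → 10 extensions
  placing 1:p first → 10 extensions
total linear extensions = 20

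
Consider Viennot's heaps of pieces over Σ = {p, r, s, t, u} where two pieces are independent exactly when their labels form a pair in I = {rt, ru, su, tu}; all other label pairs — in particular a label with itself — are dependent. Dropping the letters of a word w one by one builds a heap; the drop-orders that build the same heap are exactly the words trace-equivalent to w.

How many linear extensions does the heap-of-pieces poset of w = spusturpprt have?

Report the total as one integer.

40

0(s) covers ∅
1(p) covers 0:s
2(u) covers 1:p
3(s) covers 1:p
4(t) covers 3:s
5(u) covers 2:u
6(r) covers 3:s
7(p) covers 4:t, 5:u, 6:r
8(p) covers 7:p
9(r) covers 8:p
10(t) covers 8:p
floor of heap: 0:s
completions by unplaced set U, small U first (add the entries for U minus each lowest piece of U):
  |U|=1: {9}:1  {10}:1
  |U|=2: {9,10}:2
  |U|=3: {8,9,10}:2
  |U|=4: {7,8,9,10}:2
  |U|=5: {4,7,8,9,10}:2  {5,7,8,9,10}:2  {6,7,8,9,10}:2
  |U|=6: {2,5,7,8,9,10}:2  {4,5,7,8,9,10}:4  {4,6,7,8,9,10}:4  {5,6,7,8,9,10}:4
  |U|=7: {2,4,5,7,8,9,10}:6  {2,5,6,7,8,9,10}:6  {3,4,6,7,8,9,10}:4  {4,5,6,7,8,9,10}:12
  |U|=8: {2,4,5,6,7,8,9,10}:24  {3,4,5,6,7,8,9,10}:16
  |U|=9: {2,3,4,5,6,7,8,9,10}:40
  start at 0(s): 40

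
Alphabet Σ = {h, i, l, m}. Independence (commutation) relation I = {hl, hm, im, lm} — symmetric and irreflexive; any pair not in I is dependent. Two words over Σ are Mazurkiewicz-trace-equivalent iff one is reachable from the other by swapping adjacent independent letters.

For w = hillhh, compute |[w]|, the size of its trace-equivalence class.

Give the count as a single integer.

6

#0=h has no predecessor
#1=i depends on [0:h]
#2=l depends on [1:i]
#3=l depends on [2:l]
#4=h depends on [1:i]
#5=h depends on [4:h]
sources: [0:h]
N(rest) = Σ N(rest − s) over sources s of rest; N(one piece) = 1:
  size 1 → [3]=1  [5]=1
  size 2 → [2,3]=1  [3,5]=2  [4,5]=1
  size 3 → [2,3,5]=3  [3,4,5]=3
  size 4 → [2,3,4,5]=6
  first=0(h) contributes 6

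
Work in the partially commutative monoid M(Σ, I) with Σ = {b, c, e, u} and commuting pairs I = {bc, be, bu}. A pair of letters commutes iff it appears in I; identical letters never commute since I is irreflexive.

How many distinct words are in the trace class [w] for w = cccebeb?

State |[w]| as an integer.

21

piece 0:c — minimal
piece 1:c rests on {0:c}
piece 2:c rests on {1:c}
piece 3:e rests on {2:c}
piece 4:b — minimal
piece 5:e rests on {3:e}
piece 6:b rests on {4:b}
minimal pieces: {0:c, 4:b}
ways to finish when only these pieces remain (= sum over removing one remaining piece with nothing left below it):
  1 left: {5}→1  {6}→1
  2 left: {3,5}→1  {4,6}→1  {5,6}→2
  3 left: {2,3,5}→1  {3,5,6}→3  {4,5,6}→3
  4 left: {1,2,3,5}→1  {2,3,5,6}→4  {3,4,5,6}→6
  5 left: {0,1,2,3,5}→1  {1,2,3,5,6}→5  {2,3,4,5,6}→10
  placing 0:c first → 15 extensions
  placing 4:b first → 6 extensions
total linear extensions = 21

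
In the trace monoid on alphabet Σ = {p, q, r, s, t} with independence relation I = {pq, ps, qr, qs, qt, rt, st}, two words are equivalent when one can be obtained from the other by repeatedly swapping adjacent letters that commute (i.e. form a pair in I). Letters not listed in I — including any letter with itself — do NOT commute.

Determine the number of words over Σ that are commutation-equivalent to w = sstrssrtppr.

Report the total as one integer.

28

drop 0:s onto floor
drop 1:s onto {0:s}
drop 2:t onto floor
drop 3:r onto {1:s}
drop 4:s onto {3:r}
drop 5:s onto {4:s}
drop 6:r onto {5:s}
drop 7:t onto {2:t}
drop 8:p onto {6:r, 7:t}
drop 9:p onto {8:p}
drop 10:r onto {9:p}
ground layer = {0:s, 2:t}
drop-orders for the pieces not yet dropped (sum over which currently-grounded one goes next):
  1 to go: {10} 1
  2 to go: {9,10} 1
  3 to go: {8,9,10} 1
  4 to go: {6,8,9,10} 1  {7,8,9,10} 1
  5 to go: {2,7,8,9,10} 1  {5,6,8,9,10} 1  {6,7,8,9,10} 2
  6 to go: {2,6,7,8,9,10} 3  {4,5,6,8,9,10} 1  {5,6,7,8,9,10} 3
  7 to go: {2,5,6,7,8,9,10} 6  {3,4,5,6,8,9,10} 1  {4,5,6,7,8,9,10} 4
  8 to go: {1,3,4,5,6,8,9,10} 1  {2,4,5,6,7,8,9,10} 10  {3,4,5,6,7,8,9,10} 5
  9 to go: {0,1,3,4,5,6,8,9,10} 1  {1,3,4,5,6,7,8,9,10} 6  {2,3,4,5,6,7,8,9,10} 15
  if 0:s drops first: 21 orders
  if 2:t drops first: 7 orders
heap linearizations: 28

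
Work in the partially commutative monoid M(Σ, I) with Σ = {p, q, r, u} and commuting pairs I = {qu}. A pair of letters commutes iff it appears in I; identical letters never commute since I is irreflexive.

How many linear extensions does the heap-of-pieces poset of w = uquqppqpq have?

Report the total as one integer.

0(u) covers ∅
1(q) covers ∅
2(u) covers 0:u
3(q) covers 1:q
4(p) covers 2:u, 3:q
5(p) covers 4:p
6(q) covers 5:p
7(p) covers 6:q
8(q) covers 7:p
floor of heap: 0:u, 1:q
completions by unplaced set U, small U first (add the entries for U minus each lowest piece of U):
  |U|=1: {8}:1
  |U|=2: {7,8}:1
  |U|=3: {6,7,8}:1
  |U|=4: {5,6,7,8}:1
  |U|=5: {4,5,6,7,8}:1
  |U|=6: {2,4,5,6,7,8}:1  {3,4,5,6,7,8}:1
  |U|=7: {0,2,4,5,6,7,8}:1  {1,3,4,5,6,7,8}:1  {2,3,4,5,6,7,8}:2
  start at 0(u): 3
  start at 1(q): 3
sum over floor = 6

6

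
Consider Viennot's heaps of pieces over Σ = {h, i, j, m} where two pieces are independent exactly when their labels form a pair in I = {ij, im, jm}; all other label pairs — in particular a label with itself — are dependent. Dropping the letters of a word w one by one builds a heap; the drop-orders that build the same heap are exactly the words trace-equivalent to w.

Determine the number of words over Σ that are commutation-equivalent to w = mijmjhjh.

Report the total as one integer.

#0=m has no predecessor
#1=i has no predecessor
#2=j has no predecessor
#3=m depends on [0:m]
#4=j depends on [2:j]
#5=h depends on [1:i, 3:m, 4:j]
#6=j depends on [5:h]
#7=h depends on [6:j]
sources: [0:m, 1:i, 2:j]
N(rest) = Σ N(rest − s) over sources s of rest; N(one piece) = 1:
  size 1 → [7]=1
  size 2 → [6,7]=1
  size 3 → [5,6,7]=1
  size 4 → [1,5,6,7]=1  [3,5,6,7]=1  [4,5,6,7]=1
  size 5 → [0,3,5,6,7]=1  [1,3,5,6,7]=2  [1,4,5,6,7]=2  [2,4,5,6,7]=1  [3,4,5,6,7]=2
  size 6 → [0,1,3,5,6,7]=3  [0,3,4,5,6,7]=3  [1,2,4,5,6,7]=3  [1,3,4,5,6,7]=6  [2,3,4,5,6,7]=3
  first=0(m) contributes 12
  first=1(i) contributes 6
  first=2(j) contributes 12
|[w]| = 30

30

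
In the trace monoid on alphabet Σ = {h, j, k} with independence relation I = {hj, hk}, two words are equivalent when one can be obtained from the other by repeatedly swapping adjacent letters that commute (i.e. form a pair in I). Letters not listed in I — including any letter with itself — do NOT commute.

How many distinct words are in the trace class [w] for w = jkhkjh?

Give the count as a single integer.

drop 0:j onto floor
drop 1:k onto {0:j}
drop 2:h onto floor
drop 3:k onto {1:k}
drop 4:j onto {3:k}
drop 5:h onto {2:h}
ground layer = {0:j, 2:h}
drop-orders for the pieces not yet dropped (sum over which currently-grounded one goes next):
  1 to go: {4} 1  {5} 1
  2 to go: {2,5} 1  {3,4} 1  {4,5} 2
  3 to go: {1,3,4} 1  {2,4,5} 3  {3,4,5} 3
  4 to go: {0,1,3,4} 1  {1,3,4,5} 4  {2,3,4,5} 6
  if 0:j drops first: 10 orders
  if 2:h drops first: 5 orders
heap linearizations: 15

15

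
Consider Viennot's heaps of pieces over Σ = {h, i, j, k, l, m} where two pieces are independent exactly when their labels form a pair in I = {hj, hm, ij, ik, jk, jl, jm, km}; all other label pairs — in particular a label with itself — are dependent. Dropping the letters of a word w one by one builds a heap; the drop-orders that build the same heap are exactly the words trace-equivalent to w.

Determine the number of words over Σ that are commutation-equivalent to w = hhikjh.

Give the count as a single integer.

12

0(h) covers ∅
1(h) covers 0:h
2(i) covers 1:h
3(k) covers 1:h
4(j) covers ∅
5(h) covers 2:i, 3:k
floor of heap: 0:h, 4:j
completions by unplaced set U, small U first (add the entries for U minus each lowest piece of U):
  |U|=1: {4}:1  {5}:1
  |U|=2: {2,5}:1  {3,5}:1  {4,5}:2
  |U|=3: {2,3,5}:2  {2,4,5}:3  {3,4,5}:3
  |U|=4: {1,2,3,5}:2  {2,3,4,5}:8
  start at 0(h): 10
  start at 4(j): 2
sum over floor = 12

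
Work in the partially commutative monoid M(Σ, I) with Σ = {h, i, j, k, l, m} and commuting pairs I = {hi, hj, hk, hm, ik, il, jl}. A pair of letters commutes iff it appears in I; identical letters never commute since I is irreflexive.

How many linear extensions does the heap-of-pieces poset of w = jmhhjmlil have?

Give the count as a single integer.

drop 0:j onto floor
drop 1:m onto {0:j}
drop 2:h onto floor
drop 3:h onto {2:h}
drop 4:j onto {1:m}
drop 5:m onto {4:j}
drop 6:l onto {3:h, 5:m}
drop 7:i onto {5:m}
drop 8:l onto {6:l}
ground layer = {0:j, 2:h}
drop-orders for the pieces not yet dropped (sum over which currently-grounded one goes next):
  1 to go: {7} 1  {8} 1
  2 to go: {6,8} 1  {7,8} 2
  3 to go: {3,6,8} 1  {6,7,8} 3
  4 to go: {2,3,6,8} 1  {3,6,7,8} 4  {5,6,7,8} 3
  5 to go: {2,3,6,7,8} 5  {3,5,6,7,8} 7  {4,5,6,7,8} 3
  6 to go: {1,4,5,6,7,8} 3  {2,3,5,6,7,8} 12  {3,4,5,6,7,8} 10
  7 to go: {0,1,4,5,6,7,8} 3  {1,3,4,5,6,7,8} 13  {2,3,4,5,6,7,8} 22
  if 0:j drops first: 35 orders
  if 2:h drops first: 16 orders
heap linearizations: 51

51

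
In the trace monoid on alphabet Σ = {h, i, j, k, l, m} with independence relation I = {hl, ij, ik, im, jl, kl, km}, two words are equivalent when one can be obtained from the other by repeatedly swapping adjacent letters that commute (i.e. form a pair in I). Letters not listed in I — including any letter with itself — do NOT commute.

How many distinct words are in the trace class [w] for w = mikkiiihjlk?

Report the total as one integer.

0(m) covers ∅
1(i) covers ∅
2(k) covers ∅
3(k) covers 2:k
4(i) covers 1:i
5(i) covers 4:i
6(i) covers 5:i
7(h) covers 0:m, 3:k, 6:i
8(j) covers 7:h
9(l) covers 0:m, 6:i
10(k) covers 8:j
floor of heap: 0:m, 1:i, 2:k
completions by unplaced set U, small U first (add the entries for U minus each lowest piece of U):
  |U|=1: {9}:1  {10}:1
  |U|=2: {8,10}:1  {9,10}:2
  |U|=3: {7,8,10}:1  {8,9,10}:3
  |U|=4: {3,7,8,10}:1  {7,8,9,10}:4
  |U|=5: {0,7,8,9,10}:4  {2,3,7,8,10}:1  {3,7,8,9,10}:5  {6,7,8,9,10}:4
  |U|=6: {0,3,7,8,9,10}:9  {0,6,7,8,9,10}:8  {2,3,7,8,9,10}:6  {3,6,7,8,9,10}:9  {5,6,7,8,9,10}:4
  |U|=7: {0,2,3,7,8,9,10}:15  {0,3,6,7,8,9,10}:26  {0,5,6,7,8,9,10}:12  {2,3,6,7,8,9,10}:15  {3,5,6,7,8,9,10}:13  {4,5,6,7,8,9,10}:4
  |U|=8: {0,2,3,6,7,8,9,10}:56  {0,3,5,6,7,8,9,10}:51  {0,4,5,6,7,8,9,10}:16  {1,4,5,6,7,8,9,10}:4  {2,3,5,6,7,8,9,10}:28  {3,4,5,6,7,8,9,10}:17
  |U|=9: {0,1,4,5,6,7,8,9,10}:20  {0,2,3,5,6,7,8,9,10}:135  {0,3,4,5,6,7,8,9,10}:84  {1,3,4,5,6,7,8,9,10}:21  {2,3,4,5,6,7,8,9,10}:45
  start at 0(m): 66
  start at 1(i): 264
  start at 2(k): 125
sum over floor = 455

455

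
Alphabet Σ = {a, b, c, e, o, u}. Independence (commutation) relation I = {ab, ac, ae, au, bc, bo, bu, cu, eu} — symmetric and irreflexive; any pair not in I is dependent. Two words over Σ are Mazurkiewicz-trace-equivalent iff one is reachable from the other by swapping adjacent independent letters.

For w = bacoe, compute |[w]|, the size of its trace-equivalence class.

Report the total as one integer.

#0=b has no predecessor
#1=a has no predecessor
#2=c has no predecessor
#3=o depends on [1:a, 2:c]
#4=e depends on [0:b, 3:o]
sources: [0:b, 1:a, 2:c]
N(rest) = Σ N(rest − s) over sources s of rest; N(one piece) = 1:
  size 1 → [4]=1
  size 2 → [0,4]=1  [3,4]=1
  size 3 → [0,3,4]=2  [1,3,4]=1  [2,3,4]=1
  first=0(b) contributes 2
  first=1(a) contributes 3
  first=2(c) contributes 3
|[w]| = 8

8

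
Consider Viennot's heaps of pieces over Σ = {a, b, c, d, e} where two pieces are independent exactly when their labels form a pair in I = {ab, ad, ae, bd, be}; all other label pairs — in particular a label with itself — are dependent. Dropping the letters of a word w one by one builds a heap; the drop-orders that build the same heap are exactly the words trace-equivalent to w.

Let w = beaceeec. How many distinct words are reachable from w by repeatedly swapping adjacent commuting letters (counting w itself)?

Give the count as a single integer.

6

#0=b has no predecessor
#1=e has no predecessor
#2=a has no predecessor
#3=c depends on [0:b, 1:e, 2:a]
#4=e depends on [3:c]
#5=e depends on [4:e]
#6=e depends on [5:e]
#7=c depends on [6:e]
sources: [0:b, 1:e, 2:a]
N(rest) = Σ N(rest − s) over sources s of rest; N(one piece) = 1:
  size 1 → [7]=1
  size 2 → [6,7]=1
  size 3 → [5,6,7]=1
  size 4 → [4,5,6,7]=1
  size 5 → [3,4,5,6,7]=1
  size 6 → [0,3,4,5,6,7]=1  [1,3,4,5,6,7]=1  [2,3,4,5,6,7]=1
  first=0(b) contributes 2
  first=1(e) contributes 2
  first=2(a) contributes 2
|[w]| = 6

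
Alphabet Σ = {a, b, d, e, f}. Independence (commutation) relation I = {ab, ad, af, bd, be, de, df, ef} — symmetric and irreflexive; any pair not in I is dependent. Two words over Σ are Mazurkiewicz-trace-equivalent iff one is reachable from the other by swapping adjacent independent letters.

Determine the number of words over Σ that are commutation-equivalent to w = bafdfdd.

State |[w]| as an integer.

drop 0:b onto floor
drop 1:a onto floor
drop 2:f onto {0:b}
drop 3:d onto floor
drop 4:f onto {2:f}
drop 5:d onto {3:d}
drop 6:d onto {5:d}
ground layer = {0:b, 1:a, 3:d}
drop-orders for the pieces not yet dropped (sum over which currently-grounded one goes next):
  1 to go: {1} 1  {4} 1  {6} 1
  2 to go: {1,4} 2  {1,6} 2  {2,4} 1  {4,6} 2  {5,6} 1
  3 to go: {0,2,4} 1  {1,2,4} 3  {1,4,6} 6  {1,5,6} 3  {2,4,6} 3  {3,5,6} 1  {4,5,6} 3
  4 to go: {0,1,2,4} 4  {0,2,4,6} 4  {1,2,4,6} 12  {1,3,5,6} 4  {1,4,5,6} 12  {2,4,5,6} 6  {3,4,5,6} 4
  5 to go: {0,1,2,4,6} 20  {0,2,4,5,6} 10  {1,2,4,5,6} 30  {1,3,4,5,6} 20  {2,3,4,5,6} 10
  if 0:b drops first: 60 orders
  if 1:a drops first: 20 orders
  if 3:d drops first: 60 orders
heap linearizations: 140

140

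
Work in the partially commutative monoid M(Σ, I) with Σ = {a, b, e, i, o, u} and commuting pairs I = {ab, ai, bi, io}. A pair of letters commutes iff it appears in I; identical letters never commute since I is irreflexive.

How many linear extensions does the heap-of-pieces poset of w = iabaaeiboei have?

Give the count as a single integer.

60

0(i) covers ∅
1(a) covers ∅
2(b) covers ∅
3(a) covers 1:a
4(a) covers 3:a
5(e) covers 0:i, 2:b, 4:a
6(i) covers 5:e
7(b) covers 5:e
8(o) covers 7:b
9(e) covers 6:i, 8:o
10(i) covers 9:e
floor of heap: 0:i, 1:a, 2:b
completions by unplaced set U, small U first (add the entries for U minus each lowest piece of U):
  |U|=1: {10}:1
  |U|=2: {9,10}:1
  |U|=3: {6,9,10}:1  {8,9,10}:1
  |U|=4: {6,8,9,10}:2  {7,8,9,10}:1
  |U|=5: {6,7,8,9,10}:3
  |U|=6: {5,6,7,8,9,10}:3
  |U|=7: {0,5,6,7,8,9,10}:3  {2,5,6,7,8,9,10}:3  {4,5,6,7,8,9,10}:3
  |U|=8: {0,2,5,6,7,8,9,10}:6  {0,4,5,6,7,8,9,10}:6  {2,4,5,6,7,8,9,10}:6  {3,4,5,6,7,8,9,10}:3
  |U|=9: {0,2,4,5,6,7,8,9,10}:18  {0,3,4,5,6,7,8,9,10}:9  {1,3,4,5,6,7,8,9,10}:3  {2,3,4,5,6,7,8,9,10}:9
  start at 0(i): 12
  start at 1(a): 36
  start at 2(b): 12
sum over floor = 60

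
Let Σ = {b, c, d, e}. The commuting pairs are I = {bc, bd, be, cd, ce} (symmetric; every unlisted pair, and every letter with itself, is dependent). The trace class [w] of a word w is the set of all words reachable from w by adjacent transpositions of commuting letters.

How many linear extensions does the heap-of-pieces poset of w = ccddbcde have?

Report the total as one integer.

#0=c has no predecessor
#1=c depends on [0:c]
#2=d has no predecessor
#3=d depends on [2:d]
#4=b has no predecessor
#5=c depends on [1:c]
#6=d depends on [3:d]
#7=e depends on [6:d]
sources: [0:c, 2:d, 4:b]
N(rest) = Σ N(rest − s) over sources s of rest; N(one piece) = 1:
  size 1 → [4]=1  [5]=1  [7]=1
  size 2 → [1,5]=1  [4,5]=2  [4,7]=2  [5,7]=2  [6,7]=1
  size 3 → [0,1,5]=1  [1,4,5]=3  [1,5,7]=3  [3,6,7]=1  [4,5,7]=6  [4,6,7]=3  [5,6,7]=3
  size 4 → [0,1,4,5]=4  [0,1,5,7]=4  [1,4,5,7]=12  [1,5,6,7]=6  [2,3,6,7]=1  [3,4,6,7]=4  [3,5,6,7]=4  [4,5,6,7]=12
  size 5 → [0,1,4,5,7]=20  [0,1,5,6,7]=10  [1,3,5,6,7]=10  [1,4,5,6,7]=30  [2,3,4,6,7]=5  [2,3,5,6,7]=5  [3,4,5,6,7]=20
  size 6 → [0,1,3,5,6,7]=20  [0,1,4,5,6,7]=60  [1,2,3,5,6,7]=15  [1,3,4,5,6,7]=60  [2,3,4,5,6,7]=30
  first=0(c) contributes 105
  first=2(d) contributes 140
  first=4(b) contributes 35
|[w]| = 280

280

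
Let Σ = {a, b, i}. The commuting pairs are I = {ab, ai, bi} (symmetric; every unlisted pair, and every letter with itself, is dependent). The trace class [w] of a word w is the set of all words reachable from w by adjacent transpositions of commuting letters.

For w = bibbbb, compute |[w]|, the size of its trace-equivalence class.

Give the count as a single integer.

0(b) covers ∅
1(i) covers ∅
2(b) covers 0:b
3(b) covers 2:b
4(b) covers 3:b
5(b) covers 4:b
floor of heap: 0:b, 1:i
completions by unplaced set U, small U first (add the entries for U minus each lowest piece of U):
  |U|=1: {1}:1  {5}:1
  |U|=2: {1,5}:2  {4,5}:1
  |U|=3: {1,4,5}:3  {3,4,5}:1
  |U|=4: {1,3,4,5}:4  {2,3,4,5}:1
  start at 0(b): 5
  start at 1(i): 1
sum over floor = 6

6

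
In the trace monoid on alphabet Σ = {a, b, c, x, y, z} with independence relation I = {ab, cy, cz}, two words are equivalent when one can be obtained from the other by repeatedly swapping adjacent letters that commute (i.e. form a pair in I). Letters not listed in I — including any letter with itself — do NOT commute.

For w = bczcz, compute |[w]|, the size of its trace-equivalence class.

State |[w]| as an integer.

#0=b has no predecessor
#1=c depends on [0:b]
#2=z depends on [0:b]
#3=c depends on [1:c]
#4=z depends on [2:z]
sources: [0:b]
N(rest) = Σ N(rest − s) over sources s of rest; N(one piece) = 1:
  size 1 → [3]=1  [4]=1
  size 2 → [1,3]=1  [2,4]=1  [3,4]=2
  size 3 → [1,3,4]=3  [2,3,4]=3
  first=0(b) contributes 6

6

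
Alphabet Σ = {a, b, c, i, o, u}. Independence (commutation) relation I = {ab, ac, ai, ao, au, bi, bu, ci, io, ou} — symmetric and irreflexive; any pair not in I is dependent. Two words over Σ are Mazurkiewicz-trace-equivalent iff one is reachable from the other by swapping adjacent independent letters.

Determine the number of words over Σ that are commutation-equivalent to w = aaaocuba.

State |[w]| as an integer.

140

piece 0:a — minimal
piece 1:a rests on {0:a}
piece 2:a rests on {1:a}
piece 3:o — minimal
piece 4:c rests on {3:o}
piece 5:u rests on {4:c}
piece 6:b rests on {4:c}
piece 7:a rests on {2:a}
minimal pieces: {0:a, 3:o}
ways to finish when only these pieces remain (= sum over removing one remaining piece with nothing left below it):
  1 left: {5}→1  {6}→1  {7}→1
  2 left: {2,7}→1  {5,6}→2  {5,7}→2  {6,7}→2
  3 left: {1,2,7}→1  {2,5,7}→3  {2,6,7}→3  {4,5,6}→2  {5,6,7}→6
  4 left: {0,1,2,7}→1  {1,2,5,7}→4  {1,2,6,7}→4  {2,5,6,7}→12  {3,4,5,6}→2  {4,5,6,7}→8
  5 left: {0,1,2,5,7}→5  {0,1,2,6,7}→5  {1,2,5,6,7}→20  {2,4,5,6,7}→20  {3,4,5,6,7}→10
  6 left: {0,1,2,5,6,7}→30  {1,2,4,5,6,7}→40  {2,3,4,5,6,7}→30
  placing 0:a first → 70 extensions
  placing 3:o first → 70 extensions
total linear extensions = 140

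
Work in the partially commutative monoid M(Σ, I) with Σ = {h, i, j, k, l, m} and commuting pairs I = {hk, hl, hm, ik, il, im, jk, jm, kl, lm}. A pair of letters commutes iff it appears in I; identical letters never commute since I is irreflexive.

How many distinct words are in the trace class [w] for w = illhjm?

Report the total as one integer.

piece 0:i — minimal
piece 1:l — minimal
piece 2:l rests on {1:l}
piece 3:h rests on {0:i}
piece 4:j rests on {2:l, 3:h}
piece 5:m — minimal
minimal pieces: {0:i, 1:l, 5:m}
ways to finish when only these pieces remain (= sum over removing one remaining piece with nothing left below it):
  1 left: {4}→1  {5}→1
  2 left: {2,4}→1  {3,4}→1  {4,5}→2
  3 left: {0,3,4}→1  {1,2,4}→1  {2,3,4}→2  {2,4,5}→3  {3,4,5}→3
  4 left: {0,2,3,4}→3  {0,3,4,5}→4  {1,2,3,4}→3  {1,2,4,5}→4  {2,3,4,5}→8
  placing 0:i first → 15 extensions
  placing 1:l first → 15 extensions
  placing 5:m first → 6 extensions
total linear extensions = 36

36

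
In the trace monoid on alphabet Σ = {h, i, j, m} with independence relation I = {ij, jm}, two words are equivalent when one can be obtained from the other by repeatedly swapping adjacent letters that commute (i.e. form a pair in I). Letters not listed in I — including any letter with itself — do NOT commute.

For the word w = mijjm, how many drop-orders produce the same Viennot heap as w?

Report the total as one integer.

#0=m has no predecessor
#1=i depends on [0:m]
#2=j has no predecessor
#3=j depends on [2:j]
#4=m depends on [1:i]
sources: [0:m, 2:j]
N(rest) = Σ N(rest − s) over sources s of rest; N(one piece) = 1:
  size 1 → [3]=1  [4]=1
  size 2 → [1,4]=1  [2,3]=1  [3,4]=2
  size 3 → [0,1,4]=1  [1,3,4]=3  [2,3,4]=3
  first=0(m) contributes 6
  first=2(j) contributes 4
|[w]| = 10

10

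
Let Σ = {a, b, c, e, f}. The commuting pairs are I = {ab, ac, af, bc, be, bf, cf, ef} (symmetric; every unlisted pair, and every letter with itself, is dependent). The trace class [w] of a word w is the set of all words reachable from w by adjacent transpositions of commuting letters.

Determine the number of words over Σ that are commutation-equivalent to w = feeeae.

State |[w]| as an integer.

piece 0:f — minimal
piece 1:e — minimal
piece 2:e rests on {1:e}
piece 3:e rests on {2:e}
piece 4:a rests on {3:e}
piece 5:e rests on {4:a}
minimal pieces: {0:f, 1:e}
ways to finish when only these pieces remain (= sum over removing one remaining piece with nothing left below it):
  1 left: {0}→1  {5}→1
  2 left: {0,5}→2  {4,5}→1
  3 left: {0,4,5}→3  {3,4,5}→1
  4 left: {0,3,4,5}→4  {2,3,4,5}→1
  placing 0:f first → 1 extensions
  placing 1:e first → 5 extensions
total linear extensions = 6

6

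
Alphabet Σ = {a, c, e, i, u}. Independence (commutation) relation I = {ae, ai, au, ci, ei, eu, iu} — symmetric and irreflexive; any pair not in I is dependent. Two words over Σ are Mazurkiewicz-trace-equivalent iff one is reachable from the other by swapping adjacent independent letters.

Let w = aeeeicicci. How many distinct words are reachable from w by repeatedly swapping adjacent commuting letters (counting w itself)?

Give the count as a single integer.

drop 0:a onto floor
drop 1:e onto floor
drop 2:e onto {1:e}
drop 3:e onto {2:e}
drop 4:i onto floor
drop 5:c onto {0:a, 3:e}
drop 6:i onto {4:i}
drop 7:c onto {5:c}
drop 8:c onto {7:c}
drop 9:i onto {6:i}
ground layer = {0:a, 1:e, 4:i}
drop-orders for the pieces not yet dropped (sum over which currently-grounded one goes next):
  1 to go: {8} 1  {9} 1
  2 to go: {6,9} 1  {7,8} 1  {8,9} 2
  3 to go: {4,6,9} 1  {5,7,8} 1  {6,8,9} 3  {7,8,9} 3
  4 to go: {0,5,7,8} 1  {3,5,7,8} 1  {4,6,8,9} 4  {5,7,8,9} 4  {6,7,8,9} 6
  5 to go: {0,3,5,7,8} 2  {0,5,7,8,9} 5  {2,3,5,7,8} 1  {3,5,7,8,9} 5  {4,6,7,8,9} 10  {5,6,7,8,9} 10
  6 to go: {0,2,3,5,7,8} 3  {0,3,5,7,8,9} 12  {0,5,6,7,8,9} 15  {1,2,3,5,7,8} 1  {2,3,5,7,8,9} 6  {3,5,6,7,8,9} 15  {4,5,6,7,8,9} 20
  7 to go: {0,1,2,3,5,7,8} 4  {0,2,3,5,7,8,9} 21  {0,3,5,6,7,8,9} 42  {0,4,5,6,7,8,9} 35  {1,2,3,5,7,8,9} 7  {2,3,5,6,7,8,9} 21  {3,4,5,6,7,8,9} 35
  8 to go: {0,1,2,3,5,7,8,9} 32  {0,2,3,5,6,7,8,9} 84  {0,3,4,5,6,7,8,9} 112  {1,2,3,5,6,7,8,9} 28  {2,3,4,5,6,7,8,9} 56
  if 0:a drops first: 84 orders
  if 1:e drops first: 252 orders
  if 4:i drops first: 144 orders
heap linearizations: 480

480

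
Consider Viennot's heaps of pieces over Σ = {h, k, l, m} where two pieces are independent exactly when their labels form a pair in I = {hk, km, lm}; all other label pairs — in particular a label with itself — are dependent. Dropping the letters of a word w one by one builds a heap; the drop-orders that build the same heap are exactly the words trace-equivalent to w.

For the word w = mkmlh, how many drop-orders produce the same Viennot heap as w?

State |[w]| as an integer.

6

drop 0:m onto floor
drop 1:k onto floor
drop 2:m onto {0:m}
drop 3:l onto {1:k}
drop 4:h onto {2:m, 3:l}
ground layer = {0:m, 1:k}
drop-orders for the pieces not yet dropped (sum over which currently-grounded one goes next):
  1 to go: {4} 1
  2 to go: {2,4} 1  {3,4} 1
  3 to go: {0,2,4} 1  {1,3,4} 1  {2,3,4} 2
  if 0:m drops first: 3 orders
  if 1:k drops first: 3 orders
heap linearizations: 6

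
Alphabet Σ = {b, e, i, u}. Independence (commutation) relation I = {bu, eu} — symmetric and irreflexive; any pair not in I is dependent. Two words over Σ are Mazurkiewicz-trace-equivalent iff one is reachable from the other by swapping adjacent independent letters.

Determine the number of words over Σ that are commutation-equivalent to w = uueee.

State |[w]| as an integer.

10

piece 0:u — minimal
piece 1:u rests on {0:u}
piece 2:e — minimal
piece 3:e rests on {2:e}
piece 4:e rests on {3:e}
minimal pieces: {0:u, 2:e}
ways to finish when only these pieces remain (= sum over removing one remaining piece with nothing left below it):
  1 left: {1}→1  {4}→1
  2 left: {0,1}→1  {1,4}→2  {3,4}→1
  3 left: {0,1,4}→3  {1,3,4}→3  {2,3,4}→1
  placing 0:u first → 4 extensions
  placing 2:e first → 6 extensions
total linear extensions = 10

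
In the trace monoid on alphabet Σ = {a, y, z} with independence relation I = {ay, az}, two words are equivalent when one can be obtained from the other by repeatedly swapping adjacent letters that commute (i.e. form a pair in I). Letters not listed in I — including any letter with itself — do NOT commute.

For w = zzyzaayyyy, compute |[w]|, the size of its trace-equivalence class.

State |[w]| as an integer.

45

0(z) covers ∅
1(z) covers 0:z
2(y) covers 1:z
3(z) covers 2:y
4(a) covers ∅
5(a) covers 4:a
6(y) covers 3:z
7(y) covers 6:y
8(y) covers 7:y
9(y) covers 8:y
floor of heap: 0:z, 4:a
completions by unplaced set U, small U first (add the entries for U minus each lowest piece of U):
  |U|=1: {5}:1  {9}:1
  |U|=2: {4,5}:1  {5,9}:2  {8,9}:1
  |U|=3: {4,5,9}:3  {5,8,9}:3  {7,8,9}:1
  |U|=4: {4,5,8,9}:6  {5,7,8,9}:4  {6,7,8,9}:1
  |U|=5: {3,6,7,8,9}:1  {4,5,7,8,9}:10  {5,6,7,8,9}:5
  |U|=6: {2,3,6,7,8,9}:1  {3,5,6,7,8,9}:6  {4,5,6,7,8,9}:15
  |U|=7: {1,2,3,6,7,8,9}:1  {2,3,5,6,7,8,9}:7  {3,4,5,6,7,8,9}:21
  |U|=8: {0,1,2,3,6,7,8,9}:1  {1,2,3,5,6,7,8,9}:8  {2,3,4,5,6,7,8,9}:28
  start at 0(z): 36
  start at 4(a): 9
sum over floor = 45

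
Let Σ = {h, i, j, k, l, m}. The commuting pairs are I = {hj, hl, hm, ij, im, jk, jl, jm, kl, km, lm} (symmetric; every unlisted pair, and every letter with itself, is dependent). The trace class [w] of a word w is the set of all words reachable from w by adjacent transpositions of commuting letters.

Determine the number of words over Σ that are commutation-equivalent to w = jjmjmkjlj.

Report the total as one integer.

1512

#0=j has no predecessor
#1=j depends on [0:j]
#2=m has no predecessor
#3=j depends on [1:j]
#4=m depends on [2:m]
#5=k has no predecessor
#6=j depends on [3:j]
#7=l has no predecessor
#8=j depends on [6:j]
sources: [0:j, 2:m, 5:k, 7:l]
N(rest) = Σ N(rest − s) over sources s of rest; N(one piece) = 1:
  size 1 → [4]=1  [5]=1  [7]=1  [8]=1
  size 2 → [2,4]=1  [4,5]=2  [4,7]=2  [4,8]=2  [5,7]=2  [5,8]=2  [6,8]=1  [7,8]=2
  size 3 → [2,4,5]=3  [2,4,7]=3  [2,4,8]=3  [3,6,8]=1  [4,5,7]=6  [4,5,8]=6  [4,6,8]=3  [4,7,8]=6  [5,6,8]=3  [5,7,8]=6  [6,7,8]=3
  size 4 → [1,3,6,8]=1  [2,4,5,7]=12  [2,4,5,8]=12  [2,4,6,8]=6  [2,4,7,8]=12  [3,4,6,8]=4  [3,5,6,8]=4  [3,6,7,8]=4  [4,5,6,8]=12  [4,5,7,8]=24  [4,6,7,8]=12  [5,6,7,8]=12
  size 5 → [0,1,3,6,8]=1  [1,3,4,6,8]=5  [1,3,5,6,8]=5  [1,3,6,7,8]=5  [2,3,4,6,8]=10  [2,4,5,6,8]=30  [2,4,5,7,8]=60  [2,4,6,7,8]=30  [3,4,5,6,8]=20  [3,4,6,7,8]=20  [3,5,6,7,8]=20  [4,5,6,7,8]=60
  size 6 → [0,1,3,4,6,8]=6  [0,1,3,5,6,8]=6  [0,1,3,6,7,8]=6  [1,2,3,4,6,8]=15  [1,3,4,5,6,8]=30  [1,3,4,6,7,8]=30  [1,3,5,6,7,8]=30  [2,3,4,5,6,8]=60  [2,3,4,6,7,8]=60  [2,4,5,6,7,8]=180  [3,4,5,6,7,8]=120
  size 7 → [0,1,2,3,4,6,8]=21  [0,1,3,4,5,6,8]=42  [0,1,3,4,6,7,8]=42  [0,1,3,5,6,7,8]=42  [1,2,3,4,5,6,8]=105  [1,2,3,4,6,7,8]=105  [1,3,4,5,6,7,8]=210  [2,3,4,5,6,7,8]=420
  first=0(j) contributes 840
  first=2(m) contributes 336
  first=5(k) contributes 168
  first=7(l) contributes 168
|[w]| = 1512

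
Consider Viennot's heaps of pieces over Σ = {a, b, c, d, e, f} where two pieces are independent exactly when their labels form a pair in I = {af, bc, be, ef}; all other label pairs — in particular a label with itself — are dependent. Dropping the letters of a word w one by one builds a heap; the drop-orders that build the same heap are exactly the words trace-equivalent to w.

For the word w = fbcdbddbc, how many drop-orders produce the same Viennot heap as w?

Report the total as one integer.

4

0(f) covers ∅
1(b) covers 0:f
2(c) covers 0:f
3(d) covers 1:b, 2:c
4(b) covers 3:d
5(d) covers 4:b
6(d) covers 5:d
7(b) covers 6:d
8(c) covers 6:d
floor of heap: 0:f
completions by unplaced set U, small U first (add the entries for U minus each lowest piece of U):
  |U|=1: {7}:1  {8}:1
  |U|=2: {7,8}:2
  |U|=3: {6,7,8}:2
  |U|=4: {5,6,7,8}:2
  |U|=5: {4,5,6,7,8}:2
  |U|=6: {3,4,5,6,7,8}:2
  |U|=7: {1,3,4,5,6,7,8}:2  {2,3,4,5,6,7,8}:2
  start at 0(f): 4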